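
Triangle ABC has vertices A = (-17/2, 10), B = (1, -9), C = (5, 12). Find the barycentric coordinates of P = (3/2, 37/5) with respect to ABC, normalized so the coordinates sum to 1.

(1/5, 1/5, 3/5)

Signed area of the reference triangle: [ABC] = ½·((-17/2)·(-9−12) + 1·(12−10) + 5·(10−(-9))) = ½·(357/2 + 2 + 95) = 551/4.
[PBC] = ½·((3/2)·(-9−12) + 1·(12−(37/5)) + 5·(37/5−(-9))) = ½·(-63/2 + 23/5 + 82) = 551/20, so the A-coordinate is (551/20)/(551/4) = 1/5.
[APC] = ½·((-17/2)·(37/5−12) + (3/2)·(12−10) + 5·(10−(37/5))) = ½·(391/10 + 3 + 13) = 551/20, so the B-coordinate is 1/5.
[ABP] = ½·((-17/2)·(-9−(37/5)) + 1·(37/5−10) + (3/2)·(10−(-9))) = ½·(697/5 − 13/5 + 57/2) = 1653/20, so the C-coordinate is 3/5.
Check: 1/5 + 1/5 + 3/5 = 1.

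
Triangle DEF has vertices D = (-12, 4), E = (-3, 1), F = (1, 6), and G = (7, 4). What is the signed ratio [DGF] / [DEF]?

2/3

[DEF] = ½·((-12)·(1−6) + (-3)·(6−4) + 1·(4−1)) = ½·(60 − 6 + 3) = 57/2.
[DGF] = ½·((-12)·(4−6) + 7·(6−4) + 1·(4−4)) = ½·(24 + 14 + 0) = 19, so the ratio is 19/(57/2) = 2/3.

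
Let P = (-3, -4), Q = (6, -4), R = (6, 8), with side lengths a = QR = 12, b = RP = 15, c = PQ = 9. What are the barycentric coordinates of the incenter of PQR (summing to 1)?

The incenter has barycentric coordinates proportional to the opposite side lengths: (12 : 15 : 9).
Normalizing by 12+15+9 = 36 gives (1/3, 5/12, 1/4).

(1/3, 5/12, 1/4)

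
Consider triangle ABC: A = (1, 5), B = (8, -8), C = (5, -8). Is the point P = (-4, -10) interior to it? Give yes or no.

no

Barycentric coordinates of P: (-2/13, -125/39, 170/39).
The three coordinates are negative, negative, positive; a point is interior exactly when all three are positive.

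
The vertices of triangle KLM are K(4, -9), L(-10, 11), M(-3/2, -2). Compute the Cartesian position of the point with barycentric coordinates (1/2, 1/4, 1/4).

N = (1/2)·K + (1/4)·L + (1/4)·M.
x-coordinate: (1/2)·4 + (1/4)·(-10) + (1/4)·(-3/2) = -7/8.
y-coordinate: (1/2)·(-9) + (1/4)·11 + (1/4)·(-2) = -9/4.

(-7/8, -9/4)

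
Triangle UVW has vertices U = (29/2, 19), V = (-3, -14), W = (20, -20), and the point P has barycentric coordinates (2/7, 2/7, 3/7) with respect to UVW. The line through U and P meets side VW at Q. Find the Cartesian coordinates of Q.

(54/5, -88/5)

Line UP meets VW where the U-coordinate vanishes; zeroing P's U-weight and renormalizing leaves V, W-weights 2/7 : 3/7 → (2/5, 3/5).
So Q = (2/5)·V + (3/5)·W = (54/5, -88/5).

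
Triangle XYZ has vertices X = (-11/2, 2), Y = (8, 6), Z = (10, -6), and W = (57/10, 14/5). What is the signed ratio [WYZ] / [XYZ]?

1/5

[XYZ] = ½·((-11/2)·(6−(-6)) + 8·(-6−2) + 10·(2−6)) = ½·(-66 − 64 − 40) = -85.
[WYZ] = ½·((57/10)·(6−(-6)) + 8·(-6−(14/5)) + 10·(14/5−6)) = ½·(342/5 − 352/5 − 32) = -17, so the ratio is (-17)/(-85) = 1/5.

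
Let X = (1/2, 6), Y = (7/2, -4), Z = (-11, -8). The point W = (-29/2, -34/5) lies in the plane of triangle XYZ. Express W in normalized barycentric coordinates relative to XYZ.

Signed area of the reference triangle: [XYZ] = ½·((1/2)·(-4−(-8)) + (7/2)·(-8−6) + (-11)·(6−(-4))) = ½·(2 − 49 − 110) = -157/2.
[WYZ] = ½·((-29/2)·(-4−(-8)) + (7/2)·(-8−(-34/5)) + (-11)·(-34/5−(-4))) = ½·(-58 − 21/5 + 154/5) = -157/10, so the X-coordinate is (-157/10)/(-157/2) = 1/5.
[XWZ] = ½·((1/2)·(-34/5−(-8)) + (-29/2)·(-8−6) + (-11)·(6−(-34/5))) = ½·(3/5 + 203 − 704/5) = 157/5, so the Y-coordinate is -2/5.
[XYW] = ½·((1/2)·(-4−(-34/5)) + (7/2)·(-34/5−6) + (-29/2)·(6−(-4))) = ½·(7/5 − 224/5 − 145) = -471/5, so the Z-coordinate is 6/5.

(1/5, -2/5, 6/5)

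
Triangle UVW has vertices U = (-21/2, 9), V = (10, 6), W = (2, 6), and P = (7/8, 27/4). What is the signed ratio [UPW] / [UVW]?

1/4

[UVW] = ½·((-21/2)·(6−6) + 10·(6−9) + 2·(9−6)) = ½·(0 − 30 + 6) = -12.
[UPW] = ½·((-21/2)·(27/4−6) + (7/8)·(6−9) + 2·(9−(27/4))) = ½·(-63/8 − 21/8 + 9/2) = -3, so the ratio is (-3)/(-12) = 1/4.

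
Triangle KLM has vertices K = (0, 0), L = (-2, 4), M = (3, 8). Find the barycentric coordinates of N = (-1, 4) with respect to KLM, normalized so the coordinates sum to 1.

(1/7, 5/7, 1/7)

Signed area of the reference triangle: [KLM] = ½·(0·(4−8) + (-2)·(8−0) + 3·(0−4)) = ½·(0 − 16 − 12) = -14.
[NLM] = ½·((-1)·(4−8) + (-2)·(8−4) + 3·(4−4)) = ½·(4 − 8 + 0) = -2, so the K-coordinate is (-2)/(-14) = 1/7.
[KNM] = ½·(0·(4−8) + (-1)·(8−0) + 3·(0−4)) = ½·(0 − 8 − 12) = -10, so the L-coordinate is 5/7.
[KLN] = ½·(0·(4−4) + (-2)·(4−0) + (-1)·(0−4)) = ½·(0 − 8 + 4) = -2, so the M-coordinate is 1/7.
Check: 1/7 + 5/7 + 1/7 = 1.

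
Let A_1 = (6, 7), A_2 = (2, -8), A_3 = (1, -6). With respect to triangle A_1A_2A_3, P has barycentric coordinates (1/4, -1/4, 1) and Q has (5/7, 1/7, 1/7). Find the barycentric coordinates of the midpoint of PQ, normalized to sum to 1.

(27/56, -3/56, 4/7)

Since both coordinate triples sum to 1, the midpoint's barycentrics are the componentwise average.
(1/4+5/7)/2 = 27/56; similarly -3/56 and 4/7.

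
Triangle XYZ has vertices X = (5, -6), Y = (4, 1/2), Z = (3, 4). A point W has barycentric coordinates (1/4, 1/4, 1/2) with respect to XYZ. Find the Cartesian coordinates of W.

W = (1/4)·X + (1/4)·Y + (1/2)·Z.
x-coordinate: (1/4)·5 + (1/4)·4 + (1/2)·3 = 15/4.
y-coordinate: (1/4)·(-6) + (1/4)·(1/2) + (1/2)·4 = 5/8.

(15/4, 5/8)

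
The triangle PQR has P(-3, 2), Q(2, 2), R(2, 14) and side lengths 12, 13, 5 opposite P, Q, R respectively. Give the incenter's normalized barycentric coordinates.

(2/5, 13/30, 1/6)

The incenter has barycentric coordinates proportional to the opposite side lengths: (12 : 13 : 5).
Normalizing by 12+13+5 = 30 gives (2/5, 13/30, 1/6).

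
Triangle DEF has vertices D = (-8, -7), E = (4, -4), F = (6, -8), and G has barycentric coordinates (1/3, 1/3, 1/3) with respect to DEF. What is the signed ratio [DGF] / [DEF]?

The signed ratio [DGF]/[DEF] equals the barycentric coordinate of G at vertex E, which is 1/3.

1/3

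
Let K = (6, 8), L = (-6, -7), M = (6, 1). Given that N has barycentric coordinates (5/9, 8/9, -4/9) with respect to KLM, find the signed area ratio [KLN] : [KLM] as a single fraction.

-4/9

The signed ratio [KLN]/[KLM] equals the barycentric coordinate of N at vertex M, which is -4/9.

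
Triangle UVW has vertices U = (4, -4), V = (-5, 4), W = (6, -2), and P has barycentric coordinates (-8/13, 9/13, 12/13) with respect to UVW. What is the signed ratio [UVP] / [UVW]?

12/13

The signed ratio [UVP]/[UVW] equals the barycentric coordinate of P at vertex W, which is 12/13.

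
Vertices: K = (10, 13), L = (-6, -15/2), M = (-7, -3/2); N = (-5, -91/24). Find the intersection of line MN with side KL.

Barycentric coordinates of N with respect to KLM: (1/12, 7/12, 1/3).
On side KL the M-coordinate is zero; dropping N's M-weight 1/3 and renormalizing the remaining 1/12 : 7/12 gives weights 1/8, 7/8 on K, L.
J = (1/8)·(10, 13) + (7/8)·(-6, -15/2) = (-4, -79/16).

(-4, -79/16)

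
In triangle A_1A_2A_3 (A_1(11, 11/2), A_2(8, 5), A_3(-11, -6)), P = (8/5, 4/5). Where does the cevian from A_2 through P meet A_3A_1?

(0, -1/4)

Barycentric coordinates of P with respect to A_1A_2A_3: (2/5, 1/5, 2/5).
On side A_3A_1 the A_2-coordinate is zero; dropping P's A_2-weight 1/5 and renormalizing the remaining 2/5 : 2/5 gives weights 1/2, 1/2 on A_3, A_1.
Q = (1/2)·(-11, -6) + (1/2)·(11, 11/2) = (0, -1/4).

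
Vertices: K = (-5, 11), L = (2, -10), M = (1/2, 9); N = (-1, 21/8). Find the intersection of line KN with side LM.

Barycentric coordinates of N with respect to KLM: (3/8, 3/8, 1/4).
On side LM the K-coordinate is zero; dropping N's K-weight 3/8 and renormalizing the remaining 3/8 : 1/4 gives weights 3/5, 2/5 on L, M.
J = (3/5)·(2, -10) + (2/5)·(1/2, 9) = (7/5, -12/5).

(7/5, -12/5)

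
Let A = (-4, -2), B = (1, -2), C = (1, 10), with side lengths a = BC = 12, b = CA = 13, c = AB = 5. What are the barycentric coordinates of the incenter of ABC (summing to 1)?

The incenter has barycentric coordinates proportional to the opposite side lengths: (12 : 13 : 5).
Normalizing by 12+13+5 = 30 gives (2/5, 13/30, 1/6).

(2/5, 13/30, 1/6)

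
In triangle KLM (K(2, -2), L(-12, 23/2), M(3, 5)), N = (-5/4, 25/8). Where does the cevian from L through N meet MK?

Barycentric coordinates of N with respect to KLM: (1/2, 1/4, 1/4).
On side MK the L-coordinate is zero; dropping N's L-weight 1/4 and renormalizing the remaining 1/4 : 1/2 gives weights 1/3, 2/3 on M, K.
J = (1/3)·(3, 5) + (2/3)·(2, -2) = (7/3, 1/3).

(7/3, 1/3)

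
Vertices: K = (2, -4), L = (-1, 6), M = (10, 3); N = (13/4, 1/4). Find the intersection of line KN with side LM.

(9/2, 9/2)

Barycentric coordinates of N with respect to KLM: (1/2, 1/4, 1/4).
On side LM the K-coordinate is zero; dropping N's K-weight 1/2 and renormalizing the remaining 1/4 : 1/4 gives weights 1/2, 1/2 on L, M.
J = (1/2)·(-1, 6) + (1/2)·(10, 3) = (9/2, 9/2).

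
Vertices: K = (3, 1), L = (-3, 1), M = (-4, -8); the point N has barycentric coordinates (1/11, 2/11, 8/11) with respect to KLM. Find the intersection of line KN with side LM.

Line KN meets LM where the K-coordinate vanishes; zeroing N's K-weight and renormalizing leaves L, M-weights 2/11 : 8/11 → (1/5, 4/5).
So J = (1/5)·L + (4/5)·M = (-19/5, -31/5).

(-19/5, -31/5)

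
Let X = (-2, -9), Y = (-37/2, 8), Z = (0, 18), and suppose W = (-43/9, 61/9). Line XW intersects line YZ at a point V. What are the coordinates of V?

(-37/6, 44/3)

Barycentric coordinates of W with respect to XYZ: (1/3, 2/9, 4/9).
On side YZ the X-coordinate is zero; dropping W's X-weight 1/3 and renormalizing the remaining 2/9 : 4/9 gives weights 1/3, 2/3 on Y, Z.
V = (1/3)·(-37/2, 8) + (2/3)·(0, 18) = (-37/6, 44/3).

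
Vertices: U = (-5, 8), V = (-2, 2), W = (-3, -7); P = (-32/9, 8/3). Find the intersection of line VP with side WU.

Barycentric coordinates of P with respect to UVW: (4/9, 1/3, 2/9).
On side WU the V-coordinate is zero; dropping P's V-weight 1/3 and renormalizing the remaining 2/9 : 4/9 gives weights 1/3, 2/3 on W, U.
Q = (1/3)·(-3, -7) + (2/3)·(-5, 8) = (-13/3, 3).

(-13/3, 3)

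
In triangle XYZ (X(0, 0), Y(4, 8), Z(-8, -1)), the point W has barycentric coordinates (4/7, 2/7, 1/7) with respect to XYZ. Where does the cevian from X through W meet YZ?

Line XW meets YZ where the X-coordinate vanishes; zeroing W's X-weight and renormalizing leaves Y, Z-weights 2/7 : 1/7 → (2/3, 1/3).
So V = (2/3)·Y + (1/3)·Z = (0, 5).

(0, 5)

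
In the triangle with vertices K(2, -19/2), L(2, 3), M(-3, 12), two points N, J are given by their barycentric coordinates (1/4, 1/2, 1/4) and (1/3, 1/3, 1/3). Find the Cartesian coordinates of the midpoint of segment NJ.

Barycentric coordinates of the midpoint are the average: (7/24, 5/12, 7/24).
Converting: (7/24)·K + (5/12)·L + (7/24)·M = (13/24, 95/48).

(13/24, 95/48)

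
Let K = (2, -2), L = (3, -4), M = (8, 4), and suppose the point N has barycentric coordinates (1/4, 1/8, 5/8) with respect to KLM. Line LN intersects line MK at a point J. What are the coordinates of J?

Line LN meets MK where the L-coordinate vanishes; zeroing N's L-weight and renormalizing leaves M, K-weights 5/8 : 1/4 → (5/7, 2/7).
So J = (5/7)·M + (2/7)·K = (44/7, 16/7).

(44/7, 16/7)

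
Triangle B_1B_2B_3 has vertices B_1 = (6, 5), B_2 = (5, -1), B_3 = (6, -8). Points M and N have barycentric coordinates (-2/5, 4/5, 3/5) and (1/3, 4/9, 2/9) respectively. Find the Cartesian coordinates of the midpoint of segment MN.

(242/45, -367/90)

Barycentric coordinates of the midpoint are the average: (-1/30, 28/45, 37/90).
Converting: (-1/30)·B_1 + (28/45)·B_2 + (37/90)·B_3 = (242/45, -367/90).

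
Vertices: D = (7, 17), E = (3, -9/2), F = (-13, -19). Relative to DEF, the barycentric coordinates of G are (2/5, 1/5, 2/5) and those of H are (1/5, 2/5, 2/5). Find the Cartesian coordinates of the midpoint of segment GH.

(-11/5, -77/20)

Barycentric coordinates of the midpoint are the average: (3/10, 3/10, 2/5).
Converting: (3/10)·D + (3/10)·E + (2/5)·F = (-11/5, -77/20).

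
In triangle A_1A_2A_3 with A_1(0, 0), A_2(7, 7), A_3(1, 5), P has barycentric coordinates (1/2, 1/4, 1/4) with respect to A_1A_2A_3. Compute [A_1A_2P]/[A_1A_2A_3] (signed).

1/4

The signed ratio [A_1A_2P]/[A_1A_2A_3] equals the barycentric coordinate of P at vertex A_3, which is 1/4.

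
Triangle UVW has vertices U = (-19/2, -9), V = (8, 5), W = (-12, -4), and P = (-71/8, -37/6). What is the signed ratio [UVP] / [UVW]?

[UVW] = ½·((-19/2)·(5−(-4)) + 8·(-4−(-9)) + (-12)·(-9−5)) = ½·(-171/2 + 40 + 168) = 245/4.
[UVP] = ½·((-19/2)·(5−(-37/6)) + 8·(-37/6−(-9)) + (-71/8)·(-9−5)) = ½·(-1273/12 + 68/3 + 497/4) = 245/12, so the ratio is (245/12)/(245/4) = 1/3.

1/3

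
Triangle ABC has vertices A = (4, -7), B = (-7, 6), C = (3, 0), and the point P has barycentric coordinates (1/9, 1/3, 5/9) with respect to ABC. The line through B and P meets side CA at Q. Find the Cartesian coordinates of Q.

(19/6, -7/6)

Line BP meets CA where the B-coordinate vanishes; zeroing P's B-weight and renormalizing leaves C, A-weights 5/9 : 1/9 → (5/6, 1/6).
So Q = (5/6)·C + (1/6)·A = (19/6, -7/6).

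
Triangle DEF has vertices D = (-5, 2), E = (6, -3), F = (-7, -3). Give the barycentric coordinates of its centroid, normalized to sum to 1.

The centroid is the average of the vertices, so each weight is 1/3.

(1/3, 1/3, 1/3)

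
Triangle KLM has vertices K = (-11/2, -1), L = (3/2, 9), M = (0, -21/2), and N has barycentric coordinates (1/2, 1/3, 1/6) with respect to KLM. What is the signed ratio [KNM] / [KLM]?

The signed ratio [KNM]/[KLM] equals the barycentric coordinate of N at vertex L, which is 1/3.

1/3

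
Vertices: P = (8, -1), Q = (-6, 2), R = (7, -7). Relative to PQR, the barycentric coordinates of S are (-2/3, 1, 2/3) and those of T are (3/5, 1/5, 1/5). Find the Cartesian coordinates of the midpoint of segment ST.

(-5/6, -9/5)

Barycentric coordinates of the midpoint are the average: (-1/30, 3/5, 13/30).
Converting: (-1/30)·P + (3/5)·Q + (13/30)·R = (-5/6, -9/5).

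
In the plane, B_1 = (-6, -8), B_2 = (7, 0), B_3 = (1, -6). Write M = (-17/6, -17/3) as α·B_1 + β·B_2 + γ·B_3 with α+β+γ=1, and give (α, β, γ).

(5/6, 1/3, -1/6)

Signed area of the reference triangle: [B_1B_2B_3] = ½·((-6)·(0−(-6)) + 7·(-6−(-8)) + 1·(-8−0)) = ½·(-36 + 14 − 8) = -15.
[MB_2B_3] = ½·((-17/6)·(0−(-6)) + 7·(-6−(-17/3)) + 1·(-17/3−0)) = ½·(-17 − 7/3 − 17/3) = -25/2, so the B_1-coordinate is (-25/2)/(-15) = 5/6.
[B_1MB_3] = ½·((-6)·(-17/3−(-6)) + (-17/6)·(-6−(-8)) + 1·(-8−(-17/3))) = ½·(-2 − 17/3 − 7/3) = -5, so the B_2-coordinate is 1/3.
[B_1B_2M] = ½·((-6)·(0−(-17/3)) + 7·(-17/3−(-8)) + (-17/6)·(-8−0)) = ½·(-34 + 49/3 + 68/3) = 5/2, so the B_3-coordinate is -1/6.
Check: 5/6 + 1/3 − 1/6 = 1.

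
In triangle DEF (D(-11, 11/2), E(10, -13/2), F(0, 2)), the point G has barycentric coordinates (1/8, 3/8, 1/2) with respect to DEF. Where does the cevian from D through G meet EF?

(30/7, -23/14)

Line DG meets EF where the D-coordinate vanishes; zeroing G's D-weight and renormalizing leaves E, F-weights 3/8 : 1/2 → (3/7, 4/7).
So H = (3/7)·E + (4/7)·F = (30/7, -23/14).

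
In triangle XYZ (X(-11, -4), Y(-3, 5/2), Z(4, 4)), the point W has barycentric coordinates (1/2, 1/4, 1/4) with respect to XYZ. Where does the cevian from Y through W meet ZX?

(-6, -4/3)

Line YW meets ZX where the Y-coordinate vanishes; zeroing W's Y-weight and renormalizing leaves Z, X-weights 1/4 : 1/2 → (1/3, 2/3).
So V = (1/3)·Z + (2/3)·X = (-6, -4/3).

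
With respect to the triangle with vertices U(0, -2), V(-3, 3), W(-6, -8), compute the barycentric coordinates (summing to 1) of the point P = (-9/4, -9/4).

Signed area of the reference triangle: [UVW] = ½·(0·(3−(-8)) + (-3)·(-8−(-2)) + (-6)·(-2−3)) = ½·(0 + 18 + 30) = 24.
[PVW] = ½·((-9/4)·(3−(-8)) + (-3)·(-8−(-9/4)) + (-6)·(-9/4−3)) = ½·(-99/4 + 69/4 + 63/2) = 12, so the U-coordinate is 12/24 = 1/2.
[UPW] = ½·(0·(-9/4−(-8)) + (-9/4)·(-8−(-2)) + (-6)·(-2−(-9/4))) = ½·(0 + 27/2 − 3/2) = 6, so the V-coordinate is 1/4.
[UVP] = ½·(0·(3−(-9/4)) + (-3)·(-9/4−(-2)) + (-9/4)·(-2−3)) = ½·(0 + 3/4 + 45/4) = 6, so the W-coordinate is 1/4.

(1/2, 1/4, 1/4)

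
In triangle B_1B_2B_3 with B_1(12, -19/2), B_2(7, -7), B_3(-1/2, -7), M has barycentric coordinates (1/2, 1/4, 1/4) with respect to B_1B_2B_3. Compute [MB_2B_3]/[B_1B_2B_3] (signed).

The signed ratio [MB_2B_3]/[B_1B_2B_3] equals the barycentric coordinate of M at vertex B_1, which is 1/2.

1/2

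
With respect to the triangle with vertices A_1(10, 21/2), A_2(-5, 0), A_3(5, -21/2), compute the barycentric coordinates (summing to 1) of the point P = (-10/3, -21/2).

(-1/3, 2/3, 2/3)

Signed area of the reference triangle: [A_1A_2A_3] = ½·(10·(0−(-21/2)) + (-5)·(-21/2−(21/2)) + 5·(21/2−0)) = ½·(105 + 105 + 105/2) = 525/4.
[PA_2A_3] = ½·((-10/3)·(0−(-21/2)) + (-5)·(-21/2−(-21/2)) + 5·(-21/2−0)) = ½·(-35 + 0 − 105/2) = -175/4, so the A_1-coordinate is (-175/4)/(525/4) = -1/3.
[A_1PA_3] = ½·(10·(-21/2−(-21/2)) + (-10/3)·(-21/2−(21/2)) + 5·(21/2−(-21/2))) = ½·(0 + 70 + 105) = 175/2, so the A_2-coordinate is 2/3.
[A_1A_2P] = ½·(10·(0−(-21/2)) + (-5)·(-21/2−(21/2)) + (-10/3)·(21/2−0)) = ½·(105 + 105 − 35) = 175/2, so the A_3-coordinate is 2/3.
Check: -1/3 + 2/3 + 2/3 = 1.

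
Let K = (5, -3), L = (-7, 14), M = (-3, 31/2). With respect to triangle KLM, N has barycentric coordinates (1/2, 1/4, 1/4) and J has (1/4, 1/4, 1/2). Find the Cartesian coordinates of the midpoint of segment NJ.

Barycentric coordinates of the midpoint are the average: (3/8, 1/4, 3/8).
Converting: (3/8)·K + (1/4)·L + (3/8)·M = (-1, 131/16).

(-1, 131/16)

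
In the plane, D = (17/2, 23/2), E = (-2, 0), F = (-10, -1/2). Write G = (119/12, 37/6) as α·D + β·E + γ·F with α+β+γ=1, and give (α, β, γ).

(1/2, 4/3, -5/6)

Signed area of the reference triangle: [DEF] = ½·((17/2)·(0−(-1/2)) + (-2)·(-1/2−(23/2)) + (-10)·(23/2−0)) = ½·(17/4 + 24 − 115) = -347/8.
[GEF] = ½·((119/12)·(0−(-1/2)) + (-2)·(-1/2−(37/6)) + (-10)·(37/6−0)) = ½·(119/24 + 40/3 − 185/3) = -347/16, so the D-coordinate is (-347/16)/(-347/8) = 1/2.
[DGF] = ½·((17/2)·(37/6−(-1/2)) + (119/12)·(-1/2−(23/2)) + (-10)·(23/2−(37/6))) = ½·(170/3 − 119 − 160/3) = -347/6, so the E-coordinate is 4/3.
[DEG] = ½·((17/2)·(0−(37/6)) + (-2)·(37/6−(23/2)) + (119/12)·(23/2−0)) = ½·(-629/12 + 32/3 + 2737/24) = 1735/48, so the F-coordinate is -5/6.
Check: 1/2 + 4/3 − 5/6 = 1.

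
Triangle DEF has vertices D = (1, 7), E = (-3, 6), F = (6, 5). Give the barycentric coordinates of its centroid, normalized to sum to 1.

(1/3, 1/3, 1/3)

The centroid is the average of the vertices, so each weight is 1/3.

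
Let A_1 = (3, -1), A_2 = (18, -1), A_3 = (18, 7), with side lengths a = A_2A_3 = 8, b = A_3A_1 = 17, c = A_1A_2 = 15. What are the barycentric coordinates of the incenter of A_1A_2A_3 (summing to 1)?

(1/5, 17/40, 3/8)

The incenter has barycentric coordinates proportional to the opposite side lengths: (8 : 17 : 15).
Normalizing by 8+17+15 = 40 gives (1/5, 17/40, 3/8).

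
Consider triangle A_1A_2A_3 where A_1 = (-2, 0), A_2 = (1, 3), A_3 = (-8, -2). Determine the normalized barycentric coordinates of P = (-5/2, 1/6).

Signed area of the reference triangle: [A_1A_2A_3] = ½·((-2)·(3−(-2)) + 1·(-2−0) + (-8)·(0−3)) = ½·(-10 − 2 + 24) = 6.
[PA_2A_3] = ½·((-5/2)·(3−(-2)) + 1·(-2−(1/6)) + (-8)·(1/6−3)) = ½·(-25/2 − 13/6 + 68/3) = 4, so the A_1-coordinate is 4/6 = 2/3.
[A_1PA_3] = ½·((-2)·(1/6−(-2)) + (-5/2)·(-2−0) + (-8)·(0−(1/6))) = ½·(-13/3 + 5 + 4/3) = 1, so the A_2-coordinate is 1/6.
[A_1A_2P] = ½·((-2)·(3−(1/6)) + 1·(1/6−0) + (-5/2)·(0−3)) = ½·(-17/3 + 1/6 + 15/2) = 1, so the A_3-coordinate is 1/6.
Check: 2/3 + 1/6 + 1/6 = 1.

(2/3, 1/6, 1/6)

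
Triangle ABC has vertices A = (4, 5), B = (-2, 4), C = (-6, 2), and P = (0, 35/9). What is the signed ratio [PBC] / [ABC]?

[ABC] = ½·(4·(4−2) + (-2)·(2−5) + (-6)·(5−4)) = ½·(8 + 6 − 6) = 4.
[PBC] = ½·(0·(4−2) + (-2)·(2−(35/9)) + (-6)·(35/9−4)) = ½·(0 + 34/9 + 2/3) = 20/9, so the ratio is (20/9)/4 = 5/9.

5/9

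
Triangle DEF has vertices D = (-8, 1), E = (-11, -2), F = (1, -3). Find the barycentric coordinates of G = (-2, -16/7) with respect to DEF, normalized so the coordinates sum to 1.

(1/7, 1/7, 5/7)

Signed area of the reference triangle: [DEF] = ½·((-8)·(-2−(-3)) + (-11)·(-3−1) + 1·(1−(-2))) = ½·(-8 + 44 + 3) = 39/2.
[GEF] = ½·((-2)·(-2−(-3)) + (-11)·(-3−(-16/7)) + 1·(-16/7−(-2))) = ½·(-2 + 55/7 − 2/7) = 39/14, so the D-coordinate is (39/14)/(39/2) = 1/7.
[DGF] = ½·((-8)·(-16/7−(-3)) + (-2)·(-3−1) + 1·(1−(-16/7))) = ½·(-40/7 + 8 + 23/7) = 39/14, so the E-coordinate is 1/7.
[DEG] = ½·((-8)·(-2−(-16/7)) + (-11)·(-16/7−1) + (-2)·(1−(-2))) = ½·(-16/7 + 253/7 − 6) = 195/14, so the F-coordinate is 5/7.
Check: 1/7 + 1/7 + 5/7 = 1.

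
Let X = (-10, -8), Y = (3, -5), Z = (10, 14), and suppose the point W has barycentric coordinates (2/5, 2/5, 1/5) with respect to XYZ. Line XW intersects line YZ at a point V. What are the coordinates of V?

Line XW meets YZ where the X-coordinate vanishes; zeroing W's X-weight and renormalizing leaves Y, Z-weights 2/5 : 1/5 → (2/3, 1/3).
So V = (2/3)·Y + (1/3)·Z = (16/3, 4/3).

(16/3, 4/3)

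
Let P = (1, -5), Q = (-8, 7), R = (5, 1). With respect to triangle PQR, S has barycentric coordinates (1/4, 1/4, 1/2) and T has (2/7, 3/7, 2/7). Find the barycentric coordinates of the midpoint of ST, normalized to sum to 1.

Since both coordinate triples sum to 1, the midpoint's barycentrics are the componentwise average.
(1/4+2/7)/2 = 15/56; similarly 19/56 and 11/28.

(15/56, 19/56, 11/28)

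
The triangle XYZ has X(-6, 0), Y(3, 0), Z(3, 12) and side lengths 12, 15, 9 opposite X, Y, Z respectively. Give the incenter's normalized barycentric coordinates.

(1/3, 5/12, 1/4)

The incenter has barycentric coordinates proportional to the opposite side lengths: (12 : 15 : 9).
Normalizing by 12+15+9 = 36 gives (1/3, 5/12, 1/4).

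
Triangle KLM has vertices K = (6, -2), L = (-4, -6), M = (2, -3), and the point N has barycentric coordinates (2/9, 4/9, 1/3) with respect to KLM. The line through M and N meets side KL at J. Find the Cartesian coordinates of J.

(-2/3, -14/3)

Line MN meets KL where the M-coordinate vanishes; zeroing N's M-weight and renormalizing leaves K, L-weights 2/9 : 4/9 → (1/3, 2/3).
So J = (1/3)·K + (2/3)·L = (-2/3, -14/3).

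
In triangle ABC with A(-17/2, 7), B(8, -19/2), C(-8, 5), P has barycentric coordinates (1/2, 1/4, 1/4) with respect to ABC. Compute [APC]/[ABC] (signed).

1/4

The signed ratio [APC]/[ABC] equals the barycentric coordinate of P at vertex B, which is 1/4.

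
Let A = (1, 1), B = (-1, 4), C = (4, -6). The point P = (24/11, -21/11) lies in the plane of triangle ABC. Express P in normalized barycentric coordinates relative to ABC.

(5/11, 1/11, 5/11)

Signed area of the reference triangle: [ABC] = ½·(1·(4−(-6)) + (-1)·(-6−1) + 4·(1−4)) = ½·(10 + 7 − 12) = 5/2.
[PBC] = ½·((24/11)·(4−(-6)) + (-1)·(-6−(-21/11)) + 4·(-21/11−4)) = ½·(240/11 + 45/11 − 260/11) = 25/22, so the A-coordinate is (25/22)/(5/2) = 5/11.
[APC] = ½·(1·(-21/11−(-6)) + (24/11)·(-6−1) + 4·(1−(-21/11))) = ½·(45/11 − 168/11 + 128/11) = 5/22, so the B-coordinate is 1/11.
[ABP] = ½·(1·(4−(-21/11)) + (-1)·(-21/11−1) + (24/11)·(1−4)) = ½·(65/11 + 32/11 − 72/11) = 25/22, so the C-coordinate is 5/11.
Check: 5/11 + 1/11 + 5/11 = 1.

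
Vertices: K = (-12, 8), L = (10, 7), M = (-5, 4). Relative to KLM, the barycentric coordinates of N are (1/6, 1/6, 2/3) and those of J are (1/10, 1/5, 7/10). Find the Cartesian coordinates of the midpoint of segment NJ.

Barycentric coordinates of the midpoint are the average: (2/15, 11/60, 41/60).
Converting: (2/15)·K + (11/60)·L + (41/60)·M = (-191/60, 61/12).

(-191/60, 61/12)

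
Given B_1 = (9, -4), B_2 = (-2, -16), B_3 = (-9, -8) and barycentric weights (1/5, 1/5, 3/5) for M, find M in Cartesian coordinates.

M = (1/5)·B_1 + (1/5)·B_2 + (3/5)·B_3.
x-coordinate: (1/5)·9 + (1/5)·(-2) + (3/5)·(-9) = -4.
y-coordinate: (1/5)·(-4) + (1/5)·(-16) + (3/5)·(-8) = -44/5.

(-4, -44/5)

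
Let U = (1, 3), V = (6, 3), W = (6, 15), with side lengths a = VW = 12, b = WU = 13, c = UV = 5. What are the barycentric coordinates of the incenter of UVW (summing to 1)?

The incenter has barycentric coordinates proportional to the opposite side lengths: (12 : 13 : 5).
Normalizing by 12+13+5 = 30 gives (2/5, 13/30, 1/6).

(2/5, 13/30, 1/6)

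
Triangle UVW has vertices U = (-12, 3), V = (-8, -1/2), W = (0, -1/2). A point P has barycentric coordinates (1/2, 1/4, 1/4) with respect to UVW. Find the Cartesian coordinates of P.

P = (1/2)·U + (1/4)·V + (1/4)·W.
x-coordinate: (1/2)·(-12) + (1/4)·(-8) + (1/4)·0 = -8.
y-coordinate: (1/2)·3 + (1/4)·(-1/2) + (1/4)·(-1/2) = 5/4.

(-8, 5/4)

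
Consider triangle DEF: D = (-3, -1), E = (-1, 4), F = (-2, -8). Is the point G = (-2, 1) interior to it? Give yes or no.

yes

Barycentric coordinates of G: (9/19, 9/19, 1/19).
The three coordinates are positive, positive, positive; a point is interior exactly when all three are positive.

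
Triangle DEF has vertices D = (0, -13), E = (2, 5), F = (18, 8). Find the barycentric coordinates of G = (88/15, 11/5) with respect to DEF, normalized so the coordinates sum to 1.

Signed area of the reference triangle: [DEF] = ½·(0·(5−8) + 2·(8−(-13)) + 18·(-13−5)) = ½·(0 + 42 − 324) = -141.
[GEF] = ½·((88/15)·(5−8) + 2·(8−(11/5)) + 18·(11/5−5)) = ½·(-88/5 + 58/5 − 252/5) = -141/5, so the D-coordinate is (-141/5)/(-141) = 1/5.
[DGF] = ½·(0·(11/5−8) + (88/15)·(8−(-13)) + 18·(-13−(11/5))) = ½·(0 + 616/5 − 1368/5) = -376/5, so the E-coordinate is 8/15.
[DEG] = ½·(0·(5−(11/5)) + 2·(11/5−(-13)) + (88/15)·(-13−5)) = ½·(0 + 152/5 − 528/5) = -188/5, so the F-coordinate is 4/15.
Check: 1/5 + 8/15 + 4/15 = 1.

(1/5, 8/15, 4/15)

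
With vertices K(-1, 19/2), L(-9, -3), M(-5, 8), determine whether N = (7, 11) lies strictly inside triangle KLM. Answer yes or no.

Barycentric coordinates of N: (60/19, 3/19, -44/19).
The three coordinates are positive, positive, negative; a point is interior exactly when all three are positive.

no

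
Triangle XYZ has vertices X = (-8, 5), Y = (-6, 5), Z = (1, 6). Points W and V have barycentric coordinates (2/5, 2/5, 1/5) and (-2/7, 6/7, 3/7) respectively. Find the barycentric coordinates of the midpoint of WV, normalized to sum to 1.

(2/35, 22/35, 11/35)

Since both coordinate triples sum to 1, the midpoint's barycentrics are the componentwise average.
(2/5+-2/7)/2 = 2/35; similarly 22/35 and 11/35.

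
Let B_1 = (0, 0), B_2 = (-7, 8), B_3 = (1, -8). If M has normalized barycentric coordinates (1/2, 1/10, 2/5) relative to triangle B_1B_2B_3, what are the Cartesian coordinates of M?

M = (1/2)·B_1 + (1/10)·B_2 + (2/5)·B_3.
x-coordinate: (1/2)·0 + (1/10)·(-7) + (2/5)·1 = -3/10.
y-coordinate: (1/2)·0 + (1/10)·8 + (2/5)·(-8) = -12/5.

(-3/10, -12/5)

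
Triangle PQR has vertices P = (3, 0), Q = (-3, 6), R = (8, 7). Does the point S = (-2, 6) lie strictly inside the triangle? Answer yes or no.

Barycentric coordinates of S: (1/72, 65/72, 1/12).
The three coordinates are positive, positive, positive; a point is interior exactly when all three are positive.

yes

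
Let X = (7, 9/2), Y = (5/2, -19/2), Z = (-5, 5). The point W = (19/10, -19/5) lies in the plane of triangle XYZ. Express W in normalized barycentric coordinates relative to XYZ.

(1/5, 3/5, 1/5)

Signed area of the reference triangle: [XYZ] = ½·(7·(-19/2−5) + (5/2)·(5−(9/2)) + (-5)·(9/2−(-19/2))) = ½·(-203/2 + 5/4 − 70) = -681/8.
[WYZ] = ½·((19/10)·(-19/2−5) + (5/2)·(5−(-19/5)) + (-5)·(-19/5−(-19/2))) = ½·(-551/20 + 22 − 57/2) = -681/40, so the X-coordinate is (-681/40)/(-681/8) = 1/5.
[XWZ] = ½·(7·(-19/5−5) + (19/10)·(5−(9/2)) + (-5)·(9/2−(-19/5))) = ½·(-308/5 + 19/20 − 83/2) = -2043/40, so the Y-coordinate is 3/5.
[XYW] = ½·(7·(-19/2−(-19/5)) + (5/2)·(-19/5−(9/2)) + (19/10)·(9/2−(-19/2))) = ½·(-399/10 − 83/4 + 133/5) = -681/40, so the Z-coordinate is 1/5.
Check: 1/5 + 3/5 + 1/5 = 1.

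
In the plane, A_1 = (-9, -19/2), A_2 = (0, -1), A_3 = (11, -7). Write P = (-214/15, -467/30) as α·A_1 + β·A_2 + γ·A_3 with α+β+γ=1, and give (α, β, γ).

(5/3, -11/15, 1/15)

Signed area of the reference triangle: [A_1A_2A_3] = ½·((-9)·(-1−(-7)) + 0·(-7−(-19/2)) + 11·(-19/2−(-1))) = ½·(-54 + 0 − 187/2) = -295/4.
[PA_2A_3] = ½·((-214/15)·(-1−(-7)) + 0·(-7−(-467/30)) + 11·(-467/30−(-1))) = ½·(-428/5 + 0 − 4807/30) = -1475/12, so the A_1-coordinate is (-1475/12)/(-295/4) = 5/3.
[A_1PA_3] = ½·((-9)·(-467/30−(-7)) + (-214/15)·(-7−(-19/2)) + 11·(-19/2−(-467/30))) = ½·(771/10 − 107/3 + 1001/15) = 649/12, so the A_2-coordinate is -11/15.
[A_1A_2P] = ½·((-9)·(-1−(-467/30)) + 0·(-467/30−(-19/2)) + (-214/15)·(-19/2−(-1))) = ½·(-1311/10 + 0 + 1819/15) = -59/12, so the A_3-coordinate is 1/15.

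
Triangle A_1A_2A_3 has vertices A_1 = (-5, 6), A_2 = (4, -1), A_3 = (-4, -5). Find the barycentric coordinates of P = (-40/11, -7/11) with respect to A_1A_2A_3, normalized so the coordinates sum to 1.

Signed area of the reference triangle: [A_1A_2A_3] = ½·((-5)·(-1−(-5)) + 4·(-5−6) + (-4)·(6−(-1))) = ½·(-20 − 44 − 28) = -46.
[PA_2A_3] = ½·((-40/11)·(-1−(-5)) + 4·(-5−(-7/11)) + (-4)·(-7/11−(-1))) = ½·(-160/11 − 192/11 − 16/11) = -184/11, so the A_1-coordinate is (-184/11)/(-46) = 4/11.
[A_1PA_3] = ½·((-5)·(-7/11−(-5)) + (-40/11)·(-5−6) + (-4)·(6−(-7/11))) = ½·(-240/11 + 40 − 292/11) = -46/11, so the A_2-coordinate is 1/11.
[A_1A_2P] = ½·((-5)·(-1−(-7/11)) + 4·(-7/11−6) + (-40/11)·(6−(-1))) = ½·(20/11 − 292/11 − 280/11) = -276/11, so the A_3-coordinate is 6/11.
Check: 4/11 + 1/11 + 6/11 = 1.

(4/11, 1/11, 6/11)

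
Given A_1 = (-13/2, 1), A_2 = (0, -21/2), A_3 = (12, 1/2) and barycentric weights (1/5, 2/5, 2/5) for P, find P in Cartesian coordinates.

P = (1/5)·A_1 + (2/5)·A_2 + (2/5)·A_3.
x-coordinate: (1/5)·(-13/2) + (2/5)·0 + (2/5)·12 = 7/2.
y-coordinate: (1/5)·1 + (2/5)·(-21/2) + (2/5)·(1/2) = -19/5.

(7/2, -19/5)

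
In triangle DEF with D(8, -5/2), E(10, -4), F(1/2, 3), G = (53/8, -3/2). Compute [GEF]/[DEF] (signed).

[DEF] = ½·(8·(-4−3) + 10·(3−(-5/2)) + (1/2)·(-5/2−(-4))) = ½·(-56 + 55 + 3/4) = -1/8.
[GEF] = ½·((53/8)·(-4−3) + 10·(3−(-3/2)) + (1/2)·(-3/2−(-4))) = ½·(-371/8 + 45 + 5/4) = -1/16, so the ratio is (-1/16)/(-1/8) = 1/2.

1/2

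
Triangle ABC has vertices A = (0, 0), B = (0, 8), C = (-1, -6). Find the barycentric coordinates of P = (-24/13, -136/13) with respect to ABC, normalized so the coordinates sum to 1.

(-12/13, 1/13, 24/13)

Signed area of the reference triangle: [ABC] = ½·(0·(8−(-6)) + 0·(-6−0) + (-1)·(0−8)) = ½·(0 + 0 + 8) = 4.
[PBC] = ½·((-24/13)·(8−(-6)) + 0·(-6−(-136/13)) + (-1)·(-136/13−8)) = ½·(-336/13 + 0 + 240/13) = -48/13, so the A-coordinate is (-48/13)/4 = -12/13.
[APC] = ½·(0·(-136/13−(-6)) + (-24/13)·(-6−0) + (-1)·(0−(-136/13))) = ½·(0 + 144/13 − 136/13) = 4/13, so the B-coordinate is 1/13.
[ABP] = ½·(0·(8−(-136/13)) + 0·(-136/13−0) + (-24/13)·(0−8)) = ½·(0 + 0 + 192/13) = 96/13, so the C-coordinate is 24/13.
Check: -12/13 + 1/13 + 24/13 = 1.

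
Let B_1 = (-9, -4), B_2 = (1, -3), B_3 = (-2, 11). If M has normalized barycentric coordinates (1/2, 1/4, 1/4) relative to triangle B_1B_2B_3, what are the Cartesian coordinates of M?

M = (1/2)·B_1 + (1/4)·B_2 + (1/4)·B_3.
x-coordinate: (1/2)·(-9) + (1/4)·1 + (1/4)·(-2) = -19/4.
y-coordinate: (1/2)·(-4) + (1/4)·(-3) + (1/4)·11 = 0.

(-19/4, 0)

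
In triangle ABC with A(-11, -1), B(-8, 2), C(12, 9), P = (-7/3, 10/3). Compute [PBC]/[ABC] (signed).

[ABC] = ½·((-11)·(2−9) + (-8)·(9−(-1)) + 12·(-1−2)) = ½·(77 − 80 − 36) = -39/2.
[PBC] = ½·((-7/3)·(2−9) + (-8)·(9−(10/3)) + 12·(10/3−2)) = ½·(49/3 − 136/3 + 16) = -13/2, so the ratio is (-13/2)/(-39/2) = 1/3.

1/3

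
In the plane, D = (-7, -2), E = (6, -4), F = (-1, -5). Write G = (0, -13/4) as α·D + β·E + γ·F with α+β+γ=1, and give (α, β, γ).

(5/12, 1/2, 1/12)

Signed area of the reference triangle: [DEF] = ½·((-7)·(-4−(-5)) + 6·(-5−(-2)) + (-1)·(-2−(-4))) = ½·(-7 − 18 − 2) = -27/2.
[GEF] = ½·(0·(-4−(-5)) + 6·(-5−(-13/4)) + (-1)·(-13/4−(-4))) = ½·(0 − 21/2 − 3/4) = -45/8, so the D-coordinate is (-45/8)/(-27/2) = 5/12.
[DGF] = ½·((-7)·(-13/4−(-5)) + 0·(-5−(-2)) + (-1)·(-2−(-13/4))) = ½·(-49/4 + 0 − 5/4) = -27/4, so the E-coordinate is 1/2.
[DEG] = ½·((-7)·(-4−(-13/4)) + 6·(-13/4−(-2)) + 0·(-2−(-4))) = ½·(21/4 − 15/2 + 0) = -9/8, so the F-coordinate is 1/12.
Check: 5/12 + 1/2 + 1/12 = 1.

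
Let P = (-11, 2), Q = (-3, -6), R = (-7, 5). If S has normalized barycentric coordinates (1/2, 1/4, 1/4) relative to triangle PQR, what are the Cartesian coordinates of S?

(-8, 3/4)

S = (1/2)·P + (1/4)·Q + (1/4)·R.
x-coordinate: (1/2)·(-11) + (1/4)·(-3) + (1/4)·(-7) = -8.
y-coordinate: (1/2)·2 + (1/4)·(-6) + (1/4)·5 = 3/4.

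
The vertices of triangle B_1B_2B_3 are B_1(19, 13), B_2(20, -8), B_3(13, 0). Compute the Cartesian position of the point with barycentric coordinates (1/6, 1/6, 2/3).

M = (1/6)·B_1 + (1/6)·B_2 + (2/3)·B_3.
x-coordinate: (1/6)·19 + (1/6)·20 + (2/3)·13 = 91/6.
y-coordinate: (1/6)·13 + (1/6)·(-8) + (2/3)·0 = 5/6.

(91/6, 5/6)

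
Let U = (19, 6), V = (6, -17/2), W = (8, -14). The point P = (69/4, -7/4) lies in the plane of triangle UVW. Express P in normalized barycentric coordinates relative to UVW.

(3/4, -1/2, 3/4)

Signed area of the reference triangle: [UVW] = ½·(19·(-17/2−(-14)) + 6·(-14−6) + 8·(6−(-17/2))) = ½·(209/2 − 120 + 116) = 201/4.
[PVW] = ½·((69/4)·(-17/2−(-14)) + 6·(-14−(-7/4)) + 8·(-7/4−(-17/2))) = ½·(759/8 − 147/2 + 54) = 603/16, so the U-coordinate is (603/16)/(201/4) = 3/4.
[UPW] = ½·(19·(-7/4−(-14)) + (69/4)·(-14−6) + 8·(6−(-7/4))) = ½·(931/4 − 345 + 62) = -201/8, so the V-coordinate is -1/2.
[UVP] = ½·(19·(-17/2−(-7/4)) + 6·(-7/4−6) + (69/4)·(6−(-17/2))) = ½·(-513/4 − 93/2 + 2001/8) = 603/16, so the W-coordinate is 3/4.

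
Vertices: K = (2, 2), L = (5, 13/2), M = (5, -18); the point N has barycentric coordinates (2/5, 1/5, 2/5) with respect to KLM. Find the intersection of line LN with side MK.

Line LN meets MK where the L-coordinate vanishes; zeroing N's L-weight and renormalizing leaves M, K-weights 2/5 : 2/5 → (1/2, 1/2).
So J = (1/2)·M + (1/2)·K = (7/2, -8).

(7/2, -8)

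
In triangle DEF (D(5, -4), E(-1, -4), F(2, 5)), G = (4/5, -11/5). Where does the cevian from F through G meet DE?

Barycentric coordinates of G with respect to DEF: (1/5, 3/5, 1/5).
On side DE the F-coordinate is zero; dropping G's F-weight 1/5 and renormalizing the remaining 1/5 : 3/5 gives weights 1/4, 3/4 on D, E.
H = (1/4)·(5, -4) + (3/4)·(-1, -4) = (1/2, -4).

(1/2, -4)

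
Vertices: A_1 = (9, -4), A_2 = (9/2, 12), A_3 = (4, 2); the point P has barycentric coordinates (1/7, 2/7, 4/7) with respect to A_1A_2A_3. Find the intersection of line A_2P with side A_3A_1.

(5, 4/5)

Line A_2P meets A_3A_1 where the A_2-coordinate vanishes; zeroing P's A_2-weight and renormalizing leaves A_3, A_1-weights 4/7 : 1/7 → (4/5, 1/5).
So Q = (4/5)·A_3 + (1/5)·A_1 = (5, 4/5).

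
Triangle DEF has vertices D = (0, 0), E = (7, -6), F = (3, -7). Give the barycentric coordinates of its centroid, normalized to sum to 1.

The centroid is the average of the vertices, so each weight is 1/3.

(1/3, 1/3, 1/3)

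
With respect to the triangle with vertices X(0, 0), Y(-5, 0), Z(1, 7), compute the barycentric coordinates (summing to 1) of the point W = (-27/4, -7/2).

Signed area of the reference triangle: [XYZ] = ½·(0·(0−7) + (-5)·(7−0) + 1·(0−0)) = ½·(0 − 35 + 0) = -35/2.
[WYZ] = ½·((-27/4)·(0−7) + (-5)·(7−(-7/2)) + 1·(-7/2−0)) = ½·(189/4 − 105/2 − 7/2) = -35/8, so the X-coordinate is (-35/8)/(-35/2) = 1/4.
[XWZ] = ½·(0·(-7/2−7) + (-27/4)·(7−0) + 1·(0−(-7/2))) = ½·(0 − 189/4 + 7/2) = -175/8, so the Y-coordinate is 5/4.
[XYW] = ½·(0·(0−(-7/2)) + (-5)·(-7/2−0) + (-27/4)·(0−0)) = ½·(0 + 35/2 + 0) = 35/4, so the Z-coordinate is -1/2.

(1/4, 5/4, -1/2)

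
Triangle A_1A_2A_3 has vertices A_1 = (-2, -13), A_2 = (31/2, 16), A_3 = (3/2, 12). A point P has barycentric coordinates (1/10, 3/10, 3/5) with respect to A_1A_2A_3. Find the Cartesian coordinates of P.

P = (1/10)·A_1 + (3/10)·A_2 + (3/5)·A_3.
x-coordinate: (1/10)·(-2) + (3/10)·(31/2) + (3/5)·(3/2) = 107/20.
y-coordinate: (1/10)·(-13) + (3/10)·16 + (3/5)·12 = 107/10.

(107/20, 107/10)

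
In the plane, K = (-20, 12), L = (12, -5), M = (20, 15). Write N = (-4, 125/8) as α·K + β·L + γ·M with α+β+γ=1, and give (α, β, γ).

Signed area of the reference triangle: [KLM] = ½·((-20)·(-5−15) + 12·(15−12) + 20·(12−(-5))) = ½·(400 + 36 + 340) = 388.
[NLM] = ½·((-4)·(-5−15) + 12·(15−(125/8)) + 20·(125/8−(-5))) = ½·(80 − 15/2 + 825/2) = 485/2, so the K-coordinate is (485/2)/388 = 5/8.
[KNM] = ½·((-20)·(125/8−15) + (-4)·(15−12) + 20·(12−(125/8))) = ½·(-25/2 − 12 − 145/2) = -97/2, so the L-coordinate is -1/8.
[KLN] = ½·((-20)·(-5−(125/8)) + 12·(125/8−12) + (-4)·(12−(-5))) = ½·(825/2 + 87/2 − 68) = 194, so the M-coordinate is 1/2.
Check: 5/8 − 1/8 + 1/2 = 1.

(5/8, -1/8, 1/2)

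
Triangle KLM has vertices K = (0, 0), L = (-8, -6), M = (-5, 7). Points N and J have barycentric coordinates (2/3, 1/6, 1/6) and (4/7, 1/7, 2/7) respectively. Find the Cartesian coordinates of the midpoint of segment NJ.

(-199/84, 55/84)

Barycentric coordinates of the midpoint are the average: (13/21, 13/84, 19/84).
Converting: (13/21)·K + (13/84)·L + (19/84)·M = (-199/84, 55/84).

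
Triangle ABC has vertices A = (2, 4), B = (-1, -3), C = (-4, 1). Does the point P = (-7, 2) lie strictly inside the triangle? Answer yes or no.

no

Barycentric coordinates of P: (-3/11, -5/11, 19/11).
The three coordinates are negative, negative, positive; a point is interior exactly when all three are positive.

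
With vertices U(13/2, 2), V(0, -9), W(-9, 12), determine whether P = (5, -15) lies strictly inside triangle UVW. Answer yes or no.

no

Barycentric coordinates of P: (34/157, 557/471, -188/471).
The three coordinates are positive, positive, negative; a point is interior exactly when all three are positive.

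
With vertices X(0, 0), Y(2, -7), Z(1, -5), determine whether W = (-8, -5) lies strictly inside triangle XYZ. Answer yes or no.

Barycentric coordinates of W: (-6, -15, 22).
The three coordinates are negative, negative, positive; a point is interior exactly when all three are positive.

no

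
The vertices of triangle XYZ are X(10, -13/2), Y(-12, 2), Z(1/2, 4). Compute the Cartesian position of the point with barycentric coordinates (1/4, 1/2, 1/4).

W = (1/4)·X + (1/2)·Y + (1/4)·Z.
x-coordinate: (1/4)·10 + (1/2)·(-12) + (1/4)·(1/2) = -27/8.
y-coordinate: (1/4)·(-13/2) + (1/2)·2 + (1/4)·4 = 3/8.

(-27/8, 3/8)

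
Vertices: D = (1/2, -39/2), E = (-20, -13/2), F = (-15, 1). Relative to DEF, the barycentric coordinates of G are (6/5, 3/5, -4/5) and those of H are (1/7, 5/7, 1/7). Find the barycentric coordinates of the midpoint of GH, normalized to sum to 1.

Since both coordinate triples sum to 1, the midpoint's barycentrics are the componentwise average.
(6/5+1/7)/2 = 47/70; similarly 23/35 and -23/70.

(47/70, 23/35, -23/70)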